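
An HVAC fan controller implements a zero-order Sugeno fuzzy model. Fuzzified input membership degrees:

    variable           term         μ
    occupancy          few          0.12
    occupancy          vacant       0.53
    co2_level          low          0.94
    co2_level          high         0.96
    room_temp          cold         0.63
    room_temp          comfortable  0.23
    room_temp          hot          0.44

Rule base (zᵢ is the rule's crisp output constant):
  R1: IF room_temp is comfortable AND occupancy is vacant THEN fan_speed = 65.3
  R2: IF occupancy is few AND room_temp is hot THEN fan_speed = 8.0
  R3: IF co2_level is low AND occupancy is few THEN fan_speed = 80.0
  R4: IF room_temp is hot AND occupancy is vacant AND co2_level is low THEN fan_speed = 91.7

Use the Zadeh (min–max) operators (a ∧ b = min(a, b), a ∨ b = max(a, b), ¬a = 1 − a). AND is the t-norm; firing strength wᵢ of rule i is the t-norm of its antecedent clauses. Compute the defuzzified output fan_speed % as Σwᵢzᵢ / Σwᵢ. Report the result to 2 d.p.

R1 (z=65.3): comfortable=0.23, vacant=0.53; AND[min(a, b)] → w = 0.23
R2 (z=8.0): few=0.12, hot=0.44; AND[min(a, b)] → w = 0.12
R3 (z=80.0): low=0.94, few=0.12; AND[min(a, b)] → w = 0.12
R4 (z=91.7): hot=0.44, vacant=0.53, low=0.94; AND[min(a, b)] → w = 0.44
Weighted average = (0.23·65.3 + 0.12·8.0 + 0.12·80.0 + 0.44·91.7) / (0.23 + 0.12 + 0.12 + 0.44)
  = 65.9270 / 0.9100 = 72.45

72.45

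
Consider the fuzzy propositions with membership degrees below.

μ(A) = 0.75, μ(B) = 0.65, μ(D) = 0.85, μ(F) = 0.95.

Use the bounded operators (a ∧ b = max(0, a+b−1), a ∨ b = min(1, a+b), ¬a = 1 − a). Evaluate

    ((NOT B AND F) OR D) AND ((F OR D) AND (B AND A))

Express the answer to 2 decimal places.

NOT B = 1 − 0.65 = 0.35
NOT B AND F = max(0, a+b−1) on (0.35, 0.95) = 0.30
(NOT B AND F) OR D = min(1, a+b) on (0.30, 0.85) = 1.00
F OR D = min(1, a+b) on (0.95, 0.85) = 1.00
B AND A = max(0, a+b−1) on (0.65, 0.75) = 0.40
(F OR D) AND (B AND A) = max(0, a+b−1) on (1.00, 0.40) = 0.40
((NOT B AND F) OR D) AND ((F OR D) AND (B AND A)) = max(0, a+b−1) on (1.00, 0.40) = 0.40

0.40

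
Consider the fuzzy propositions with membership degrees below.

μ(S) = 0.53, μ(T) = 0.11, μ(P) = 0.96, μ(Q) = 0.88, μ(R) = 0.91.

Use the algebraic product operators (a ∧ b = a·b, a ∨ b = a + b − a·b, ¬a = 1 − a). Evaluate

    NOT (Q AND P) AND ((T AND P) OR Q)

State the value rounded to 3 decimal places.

0.139

Q AND P = a·b on (0.8800, 0.9600) = 0.8448
NOT (Q AND P) = 1 − 0.8448 = 0.1552
T AND P = a·b on (0.1100, 0.9600) = 0.1056
(T AND P) OR Q = a + b − a·b on (0.1056, 0.8800) = 0.8927
NOT (Q AND P) AND ((T AND P) OR Q) = a·b on (0.1552, 0.8927) = 0.1385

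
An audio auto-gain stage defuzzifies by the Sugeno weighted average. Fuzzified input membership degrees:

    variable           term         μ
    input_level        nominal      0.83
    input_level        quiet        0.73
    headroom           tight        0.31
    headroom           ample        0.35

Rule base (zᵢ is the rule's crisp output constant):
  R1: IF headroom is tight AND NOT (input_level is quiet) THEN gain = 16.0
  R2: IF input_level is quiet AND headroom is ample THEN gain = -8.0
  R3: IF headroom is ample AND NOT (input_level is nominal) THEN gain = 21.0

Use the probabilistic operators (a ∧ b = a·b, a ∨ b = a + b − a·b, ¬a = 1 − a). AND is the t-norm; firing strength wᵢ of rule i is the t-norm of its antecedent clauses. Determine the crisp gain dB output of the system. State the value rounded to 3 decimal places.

R1 (z=16.0): tight=0.31, ¬quiet=1−0.73=0.27; AND[a·b] → w = 0.0837
R2 (z=-8.0): quiet=0.73, ample=0.35; AND[a·b] → w = 0.2555
R3 (z=21.0): ample=0.35, ¬nominal=1−0.83=0.17; AND[a·b] → w = 0.0595
Weighted average = (0.0837·16.0 + 0.2555·-8.0 + 0.0595·21.0) / (0.0837 + 0.2555 + 0.0595)
  = 0.5447 / 0.3987 = 1.366

1.366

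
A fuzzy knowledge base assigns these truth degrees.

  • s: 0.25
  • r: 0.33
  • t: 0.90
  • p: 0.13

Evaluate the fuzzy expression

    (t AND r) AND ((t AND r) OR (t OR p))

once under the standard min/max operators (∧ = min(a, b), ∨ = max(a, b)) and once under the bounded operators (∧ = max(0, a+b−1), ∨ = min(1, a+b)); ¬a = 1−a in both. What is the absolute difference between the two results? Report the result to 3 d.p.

0.100

Under standard min/max:
  t AND r = min(a, b) on (0.90, 0.33) = 0.33
  t AND r = min(a, b) on (0.90, 0.33) = 0.33
  t OR p = max(a, b) on (0.90, 0.13) = 0.90
  (t AND r) OR (t OR p) = max(a, b) on (0.33, 0.90) = 0.90
  (t AND r) AND ((t AND r) OR (t OR p)) = min(a, b) on (0.33, 0.90) = 0.33
  → value = 0.3300
Under bounded:
  t AND r = max(0, a+b−1) on (0.90, 0.33) = 0.23
  t AND r = max(0, a+b−1) on (0.90, 0.33) = 0.23
  t OR p = min(1, a+b) on (0.90, 0.13) = 1.00
  (t AND r) OR (t OR p) = min(1, a+b) on (0.23, 1.00) = 1.00
  (t AND r) AND ((t AND r) OR (t OR p)) = max(0, a+b−1) on (0.23, 1.00) = 0.23
  → value = 0.2300
|0.3300 − 0.2300| = 0.100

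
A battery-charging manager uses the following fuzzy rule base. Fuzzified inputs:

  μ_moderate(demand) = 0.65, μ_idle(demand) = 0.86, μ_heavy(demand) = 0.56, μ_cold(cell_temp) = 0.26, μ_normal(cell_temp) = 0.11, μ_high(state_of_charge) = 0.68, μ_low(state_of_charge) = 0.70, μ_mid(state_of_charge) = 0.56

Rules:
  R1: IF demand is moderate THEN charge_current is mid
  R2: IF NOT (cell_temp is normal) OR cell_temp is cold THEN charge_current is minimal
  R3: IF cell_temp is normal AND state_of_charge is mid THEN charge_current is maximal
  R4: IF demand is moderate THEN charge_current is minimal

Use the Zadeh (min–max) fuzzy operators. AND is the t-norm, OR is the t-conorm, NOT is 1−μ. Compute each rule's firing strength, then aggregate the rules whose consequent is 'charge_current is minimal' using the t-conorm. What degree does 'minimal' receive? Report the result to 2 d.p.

R1: moderate=0.65 → w = 0.65
R2: ¬normal=1−0.11=0.89, cold=0.26; OR[max(a, b)] → w = 0.89
R3: normal=0.11, mid=0.56; AND[min(a, b)] → w = 0.11
R4: moderate=0.65 → w = 0.65
Rules with consequent 'minimal': {R2, R4} → strengths 0.89, 0.65
Aggregate via t-conorm [max(a, b)]: 0.89

0.89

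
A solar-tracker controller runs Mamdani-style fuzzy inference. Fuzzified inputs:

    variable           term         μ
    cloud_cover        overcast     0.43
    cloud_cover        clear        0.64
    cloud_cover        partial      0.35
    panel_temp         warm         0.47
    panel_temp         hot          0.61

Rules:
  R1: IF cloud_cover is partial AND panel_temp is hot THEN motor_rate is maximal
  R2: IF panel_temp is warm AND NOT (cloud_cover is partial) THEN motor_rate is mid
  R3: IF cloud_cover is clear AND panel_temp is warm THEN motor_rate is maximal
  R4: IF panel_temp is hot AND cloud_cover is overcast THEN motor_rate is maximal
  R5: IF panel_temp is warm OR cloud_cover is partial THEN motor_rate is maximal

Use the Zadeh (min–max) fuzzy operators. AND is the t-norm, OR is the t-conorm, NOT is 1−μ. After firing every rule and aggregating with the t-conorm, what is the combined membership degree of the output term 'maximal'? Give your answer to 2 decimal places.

0.47

R1: partial=0.35, hot=0.61; AND[min(a, b)] → w = 0.35
R2: warm=0.47, ¬partial=1−0.35=0.65; AND[min(a, b)] → w = 0.47
R3: clear=0.64, warm=0.47; AND[min(a, b)] → w = 0.47
R4: hot=0.61, overcast=0.43; AND[min(a, b)] → w = 0.43
R5: warm=0.47, partial=0.35; OR[max(a, b)] → w = 0.47
Rules with consequent 'maximal': {R1, R3, R4, R5} → strengths 0.35, 0.47, 0.43, 0.47
Aggregate via t-conorm [max(a, b)]: 0.47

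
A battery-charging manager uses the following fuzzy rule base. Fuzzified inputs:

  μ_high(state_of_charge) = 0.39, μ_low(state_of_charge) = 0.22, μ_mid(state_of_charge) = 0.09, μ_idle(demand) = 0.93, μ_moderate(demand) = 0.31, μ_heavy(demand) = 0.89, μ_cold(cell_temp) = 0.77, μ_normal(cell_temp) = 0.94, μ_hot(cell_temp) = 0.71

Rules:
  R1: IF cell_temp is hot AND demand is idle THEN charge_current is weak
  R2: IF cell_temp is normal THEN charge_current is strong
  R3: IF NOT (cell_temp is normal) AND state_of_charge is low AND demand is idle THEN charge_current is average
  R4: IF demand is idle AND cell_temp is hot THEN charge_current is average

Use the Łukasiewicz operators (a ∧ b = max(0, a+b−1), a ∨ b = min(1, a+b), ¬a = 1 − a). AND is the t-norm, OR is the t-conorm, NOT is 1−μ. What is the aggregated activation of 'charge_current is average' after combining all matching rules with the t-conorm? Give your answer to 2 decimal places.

0.64

R1: hot=0.71, idle=0.93; AND[max(0, a+b−1)] → w = 0.64
R2: normal=0.94 → w = 0.94
R3: ¬normal=1−0.94=0.06, low=0.22, idle=0.93; AND[max(0, a+b−1)] → w = 0.00
R4: idle=0.93, hot=0.71; AND[max(0, a+b−1)] → w = 0.64
Rules with consequent 'average': {R3, R4} → strengths 0.00, 0.64
Aggregate via t-conorm [min(1, a+b)]: 0.64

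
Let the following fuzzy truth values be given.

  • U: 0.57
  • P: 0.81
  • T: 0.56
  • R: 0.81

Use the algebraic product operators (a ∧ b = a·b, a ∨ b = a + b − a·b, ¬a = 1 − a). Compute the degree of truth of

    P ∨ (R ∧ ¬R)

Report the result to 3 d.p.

¬R = 1 − 0.8100 = 0.1900
R ∧ ¬R = a·b on (0.8100, 0.1900) = 0.1539
P ∨ (R ∧ ¬R) = a + b − a·b on (0.8100, 0.1539) = 0.8392

0.839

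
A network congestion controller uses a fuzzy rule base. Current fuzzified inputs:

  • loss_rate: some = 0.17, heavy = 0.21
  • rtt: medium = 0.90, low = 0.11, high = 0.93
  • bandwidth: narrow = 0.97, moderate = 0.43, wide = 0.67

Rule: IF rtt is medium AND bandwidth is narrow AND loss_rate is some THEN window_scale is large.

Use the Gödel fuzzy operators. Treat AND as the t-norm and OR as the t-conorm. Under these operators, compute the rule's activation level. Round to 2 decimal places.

0.17

firing strength: medium=0.90, narrow=0.97, some=0.17; AND[min(a, b)] → w = 0.17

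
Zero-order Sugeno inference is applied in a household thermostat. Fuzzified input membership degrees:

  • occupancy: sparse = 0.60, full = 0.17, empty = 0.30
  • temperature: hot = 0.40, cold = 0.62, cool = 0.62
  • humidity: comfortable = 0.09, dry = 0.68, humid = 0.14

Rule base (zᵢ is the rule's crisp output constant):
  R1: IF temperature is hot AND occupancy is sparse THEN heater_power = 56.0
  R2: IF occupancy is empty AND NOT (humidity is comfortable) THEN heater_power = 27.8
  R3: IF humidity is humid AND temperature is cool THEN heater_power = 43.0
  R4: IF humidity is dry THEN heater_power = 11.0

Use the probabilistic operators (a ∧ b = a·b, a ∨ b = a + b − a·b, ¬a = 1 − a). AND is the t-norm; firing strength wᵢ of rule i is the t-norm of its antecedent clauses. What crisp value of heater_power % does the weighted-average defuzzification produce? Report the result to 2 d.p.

25.19

R1 (z=56.0): hot=0.40, sparse=0.60; AND[a·b] → w = 0.2400
R2 (z=27.8): empty=0.30, ¬comfortable=1−0.09=0.91; AND[a·b] → w = 0.2730
R3 (z=43.0): humid=0.14, cool=0.62; AND[a·b] → w = 0.0868
R4 (z=11.0): dry=0.68 → w = 0.6800
Weighted average = (0.2400·56.0 + 0.2730·27.8 + 0.0868·43.0 + 0.6800·11.0) / (0.2400 + 0.2730 + 0.0868 + 0.6800)
  = 32.2418 / 1.2798 = 25.19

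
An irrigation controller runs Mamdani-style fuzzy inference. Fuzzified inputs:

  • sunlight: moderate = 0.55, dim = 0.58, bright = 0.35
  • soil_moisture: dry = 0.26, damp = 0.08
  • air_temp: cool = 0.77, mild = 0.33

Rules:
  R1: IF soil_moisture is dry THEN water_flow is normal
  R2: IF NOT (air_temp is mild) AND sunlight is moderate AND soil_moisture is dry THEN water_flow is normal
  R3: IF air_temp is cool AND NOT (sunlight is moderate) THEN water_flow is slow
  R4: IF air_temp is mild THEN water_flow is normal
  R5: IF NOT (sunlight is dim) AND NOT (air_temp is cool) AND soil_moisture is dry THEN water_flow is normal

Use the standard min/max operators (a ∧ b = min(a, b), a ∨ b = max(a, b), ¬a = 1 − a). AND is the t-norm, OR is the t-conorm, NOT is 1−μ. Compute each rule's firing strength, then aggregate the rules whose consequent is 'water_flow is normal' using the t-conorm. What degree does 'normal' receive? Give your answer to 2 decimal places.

0.33

R1: dry=0.26 → w = 0.26
R2: ¬mild=1−0.33=0.67, moderate=0.55, dry=0.26; AND[min(a, b)] → w = 0.26
R3: cool=0.77, ¬moderate=1−0.55=0.45; AND[min(a, b)] → w = 0.45
R4: mild=0.33 → w = 0.33
R5: ¬dim=1−0.58=0.42, ¬cool=1−0.77=0.23, dry=0.26; AND[min(a, b)] → w = 0.23
Rules with consequent 'normal': {R1, R2, R4, R5} → strengths 0.26, 0.26, 0.33, 0.23
Aggregate via t-conorm [max(a, b)]: 0.33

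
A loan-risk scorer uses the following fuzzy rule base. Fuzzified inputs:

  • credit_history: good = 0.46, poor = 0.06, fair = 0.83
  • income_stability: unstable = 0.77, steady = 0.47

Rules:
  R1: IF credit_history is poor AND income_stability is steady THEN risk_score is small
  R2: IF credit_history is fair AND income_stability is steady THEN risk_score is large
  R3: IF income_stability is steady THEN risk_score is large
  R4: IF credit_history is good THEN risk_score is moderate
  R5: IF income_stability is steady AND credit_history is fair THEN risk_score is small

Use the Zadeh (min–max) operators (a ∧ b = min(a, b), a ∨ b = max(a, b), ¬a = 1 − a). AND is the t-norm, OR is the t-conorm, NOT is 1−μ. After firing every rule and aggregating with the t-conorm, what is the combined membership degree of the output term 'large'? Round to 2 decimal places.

0.47

R1: poor=0.06, steady=0.47; AND[min(a, b)] → w = 0.06
R2: fair=0.83, steady=0.47; AND[min(a, b)] → w = 0.47
R3: steady=0.47 → w = 0.47
R4: good=0.46 → w = 0.46
R5: steady=0.47, fair=0.83; AND[min(a, b)] → w = 0.47
Rules with consequent 'large': {R2, R3} → strengths 0.47, 0.47
Aggregate via t-conorm [max(a, b)]: 0.47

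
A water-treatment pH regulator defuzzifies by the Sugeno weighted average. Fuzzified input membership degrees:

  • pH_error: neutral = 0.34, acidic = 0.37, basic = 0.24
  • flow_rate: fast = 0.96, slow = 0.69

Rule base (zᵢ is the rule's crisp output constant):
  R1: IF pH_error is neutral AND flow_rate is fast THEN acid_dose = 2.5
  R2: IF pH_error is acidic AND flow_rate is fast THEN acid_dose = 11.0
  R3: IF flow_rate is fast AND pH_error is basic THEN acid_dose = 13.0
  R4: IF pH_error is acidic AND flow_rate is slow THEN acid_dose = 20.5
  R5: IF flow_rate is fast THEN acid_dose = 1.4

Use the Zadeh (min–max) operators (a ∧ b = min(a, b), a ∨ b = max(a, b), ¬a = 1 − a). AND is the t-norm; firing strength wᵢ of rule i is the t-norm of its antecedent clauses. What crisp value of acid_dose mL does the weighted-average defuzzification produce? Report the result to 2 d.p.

7.44

R1 (z=2.5): neutral=0.34, fast=0.96; AND[min(a, b)] → w = 0.34
R2 (z=11.0): acidic=0.37, fast=0.96; AND[min(a, b)] → w = 0.37
R3 (z=13.0): fast=0.96, basic=0.24; AND[min(a, b)] → w = 0.24
R4 (z=20.5): acidic=0.37, slow=0.69; AND[min(a, b)] → w = 0.37
R5 (z=1.4): fast=0.96 → w = 0.96
Weighted average = (0.34·2.5 + 0.37·11.0 + 0.24·13.0 + 0.37·20.5 + 0.96·1.4) / (0.34 + 0.37 + 0.24 + 0.37 + 0.96)
  = 16.9690 / 2.2800 = 7.44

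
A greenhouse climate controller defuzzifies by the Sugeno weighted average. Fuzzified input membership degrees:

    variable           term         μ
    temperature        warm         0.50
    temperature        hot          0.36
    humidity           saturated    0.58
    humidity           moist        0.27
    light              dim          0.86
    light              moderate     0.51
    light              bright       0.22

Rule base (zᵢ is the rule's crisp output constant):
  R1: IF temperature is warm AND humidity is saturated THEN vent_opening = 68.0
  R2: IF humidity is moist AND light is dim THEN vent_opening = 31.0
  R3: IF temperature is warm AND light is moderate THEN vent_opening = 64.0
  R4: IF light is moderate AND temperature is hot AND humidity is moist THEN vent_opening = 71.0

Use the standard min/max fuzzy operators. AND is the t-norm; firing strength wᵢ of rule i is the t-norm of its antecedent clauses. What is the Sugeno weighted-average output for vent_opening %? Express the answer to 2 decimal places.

60.74

R1 (z=68.0): warm=0.50, saturated=0.58; AND[min(a, b)] → w = 0.50
R2 (z=31.0): moist=0.27, dim=0.86; AND[min(a, b)] → w = 0.27
R3 (z=64.0): warm=0.50, moderate=0.51; AND[min(a, b)] → w = 0.50
R4 (z=71.0): moderate=0.51, hot=0.36, moist=0.27; AND[min(a, b)] → w = 0.27
Weighted average = (0.50·68.0 + 0.27·31.0 + 0.50·64.0 + 0.27·71.0) / (0.50 + 0.27 + 0.50 + 0.27)
  = 93.5400 / 1.5400 = 60.74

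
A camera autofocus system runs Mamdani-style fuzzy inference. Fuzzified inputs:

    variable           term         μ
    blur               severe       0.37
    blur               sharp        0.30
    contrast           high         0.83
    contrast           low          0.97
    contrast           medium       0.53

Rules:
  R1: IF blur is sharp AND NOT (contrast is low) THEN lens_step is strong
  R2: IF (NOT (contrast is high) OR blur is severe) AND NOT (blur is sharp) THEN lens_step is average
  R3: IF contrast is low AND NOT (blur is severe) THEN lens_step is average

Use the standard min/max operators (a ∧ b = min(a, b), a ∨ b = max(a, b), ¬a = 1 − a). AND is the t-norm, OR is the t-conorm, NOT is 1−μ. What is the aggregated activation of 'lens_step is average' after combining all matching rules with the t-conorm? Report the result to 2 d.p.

R1: sharp=0.30, ¬low=1−0.97=0.03; AND[min(a, b)] → w = 0.03
R2: (¬high=1−0.83=0.17 OR severe=0.37) = 0.37; AND[min(a, b)] with ¬sharp=1−0.30=0.70 → w = 0.37
R3: low=0.97, ¬severe=1−0.37=0.63; AND[min(a, b)] → w = 0.63
Rules with consequent 'average': {R2, R3} → strengths 0.37, 0.63
Aggregate via t-conorm [max(a, b)]: 0.63

0.63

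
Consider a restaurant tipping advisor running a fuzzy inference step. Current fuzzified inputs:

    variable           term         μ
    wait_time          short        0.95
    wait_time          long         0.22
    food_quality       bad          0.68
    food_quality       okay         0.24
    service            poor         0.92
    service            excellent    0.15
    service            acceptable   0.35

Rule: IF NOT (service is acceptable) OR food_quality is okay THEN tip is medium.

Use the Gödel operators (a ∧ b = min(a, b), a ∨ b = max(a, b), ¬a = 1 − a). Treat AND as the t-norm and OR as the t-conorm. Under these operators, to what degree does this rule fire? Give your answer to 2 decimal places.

firing strength: ¬acceptable=1−0.35=0.65, okay=0.24; OR[max(a, b)] → w = 0.65

0.65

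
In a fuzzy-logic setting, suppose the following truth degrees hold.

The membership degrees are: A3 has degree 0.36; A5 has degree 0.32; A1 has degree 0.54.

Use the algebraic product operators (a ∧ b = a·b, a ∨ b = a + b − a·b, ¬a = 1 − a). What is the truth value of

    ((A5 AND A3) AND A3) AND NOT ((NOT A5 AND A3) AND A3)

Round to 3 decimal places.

0.038

A5 AND A3 = a·b on (0.3200, 0.3600) = 0.1152
(A5 AND A3) AND A3 = a·b on (0.1152, 0.3600) = 0.0415
NOT A5 = 1 − 0.3200 = 0.6800
NOT A5 AND A3 = a·b on (0.6800, 0.3600) = 0.2448
(NOT A5 AND A3) AND A3 = a·b on (0.2448, 0.3600) = 0.0881
NOT ((NOT A5 AND A3) AND A3) = 1 − 0.0881 = 0.9119
((A5 AND A3) AND A3) AND NOT ((NOT A5 AND A3) AND A3) = a·b on (0.0415, 0.9119) = 0.0378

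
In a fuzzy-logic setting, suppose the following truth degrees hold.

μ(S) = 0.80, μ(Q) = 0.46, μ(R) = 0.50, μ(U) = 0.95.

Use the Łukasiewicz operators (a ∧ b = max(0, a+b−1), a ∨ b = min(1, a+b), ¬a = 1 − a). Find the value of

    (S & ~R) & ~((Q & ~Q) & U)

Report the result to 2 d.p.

0.30

~R = 1 − 0.50 = 0.50
S & ~R = max(0, a+b−1) on (0.80, 0.50) = 0.30
~Q = 1 − 0.46 = 0.54
Q & ~Q = max(0, a+b−1) on (0.46, 0.54) = 0.00
(Q & ~Q) & U = max(0, a+b−1) on (0.00, 0.95) = 0.00
~((Q & ~Q) & U) = 1 − 0.00 = 1.00
(S & ~R) & ~((Q & ~Q) & U) = max(0, a+b−1) on (0.30, 1.00) = 0.30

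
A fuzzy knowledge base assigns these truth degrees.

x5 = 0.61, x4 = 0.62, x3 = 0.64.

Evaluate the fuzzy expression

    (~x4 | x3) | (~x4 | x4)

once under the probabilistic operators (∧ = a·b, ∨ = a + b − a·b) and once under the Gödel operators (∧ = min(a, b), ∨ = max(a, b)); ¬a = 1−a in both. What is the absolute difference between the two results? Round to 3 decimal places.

Under probabilistic:
  ~x4 = 1 − 0.6200 = 0.3800
  ~x4 | x3 = a + b − a·b on (0.3800, 0.6400) = 0.7768
  ~x4 = 1 − 0.6200 = 0.3800
  ~x4 | x4 = a + b − a·b on (0.3800, 0.6200) = 0.7644
  (~x4 | x3) | (~x4 | x4) = a + b − a·b on (0.7768, 0.7644) = 0.9474
  → value = 0.9474
Under Gödel:
  ~x4 = 1 − 0.62 = 0.38
  ~x4 | x3 = max(a, b) on (0.38, 0.64) = 0.64
  ~x4 = 1 − 0.62 = 0.38
  ~x4 | x4 = max(a, b) on (0.38, 0.62) = 0.62
  (~x4 | x3) | (~x4 | x4) = max(a, b) on (0.64, 0.62) = 0.64
  → value = 0.6400
|0.9474 − 0.6400| = 0.307

0.307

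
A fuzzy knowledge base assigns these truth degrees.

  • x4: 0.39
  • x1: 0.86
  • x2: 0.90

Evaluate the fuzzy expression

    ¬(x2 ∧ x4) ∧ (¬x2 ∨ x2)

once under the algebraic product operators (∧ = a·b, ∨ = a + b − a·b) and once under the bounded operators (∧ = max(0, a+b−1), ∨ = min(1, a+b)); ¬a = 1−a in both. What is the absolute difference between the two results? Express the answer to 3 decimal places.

Under algebraic product:
  x2 ∧ x4 = a·b on (0.9000, 0.3900) = 0.3510
  ¬(x2 ∧ x4) = 1 − 0.3510 = 0.6490
  ¬x2 = 1 − 0.9000 = 0.1000
  ¬x2 ∨ x2 = a + b − a·b on (0.1000, 0.9000) = 0.9100
  ¬(x2 ∧ x4) ∧ (¬x2 ∨ x2) = a·b on (0.6490, 0.9100) = 0.5906
  → value = 0.5906
Under bounded:
  x2 ∧ x4 = max(0, a+b−1) on (0.90, 0.39) = 0.29
  ¬(x2 ∧ x4) = 1 − 0.29 = 0.71
  ¬x2 = 1 − 0.90 = 0.10
  ¬x2 ∨ x2 = min(1, a+b) on (0.10, 0.90) = 1.00
  ¬(x2 ∧ x4) ∧ (¬x2 ∨ x2) = max(0, a+b−1) on (0.71, 1.00) = 0.71
  → value = 0.7100
|0.5906 − 0.7100| = 0.119

0.119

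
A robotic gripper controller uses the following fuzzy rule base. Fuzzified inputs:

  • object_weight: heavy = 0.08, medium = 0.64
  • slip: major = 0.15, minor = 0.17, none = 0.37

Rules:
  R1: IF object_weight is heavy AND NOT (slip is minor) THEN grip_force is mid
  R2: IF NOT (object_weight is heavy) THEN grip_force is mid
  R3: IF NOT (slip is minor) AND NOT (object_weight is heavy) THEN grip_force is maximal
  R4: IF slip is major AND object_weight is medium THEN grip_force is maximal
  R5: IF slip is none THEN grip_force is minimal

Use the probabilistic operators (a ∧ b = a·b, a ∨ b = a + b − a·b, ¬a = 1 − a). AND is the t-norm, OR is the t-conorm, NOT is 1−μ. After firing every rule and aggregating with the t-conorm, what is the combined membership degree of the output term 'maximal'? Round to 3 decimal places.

0.786

R1: heavy=0.08, ¬minor=1−0.17=0.83; AND[a·b] → w = 0.0664
R2: ¬heavy=1−0.08=0.92 → w = 0.9200
R3: ¬minor=1−0.17=0.83, ¬heavy=1−0.08=0.92; AND[a·b] → w = 0.7636
R4: major=0.15, medium=0.64; AND[a·b] → w = 0.0960
R5: none=0.37 → w = 0.3700
Rules with consequent 'maximal': {R3, R4} → strengths 0.7636, 0.0960
Aggregate via t-conorm [a + b − a·b]: 0.7863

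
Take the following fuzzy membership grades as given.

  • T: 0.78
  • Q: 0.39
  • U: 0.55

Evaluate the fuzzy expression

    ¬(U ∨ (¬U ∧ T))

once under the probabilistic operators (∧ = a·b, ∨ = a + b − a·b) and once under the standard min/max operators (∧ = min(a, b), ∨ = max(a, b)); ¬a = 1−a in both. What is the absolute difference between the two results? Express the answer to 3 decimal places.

Under probabilistic:
  ¬U = 1 − 0.5500 = 0.4500
  ¬U ∧ T = a·b on (0.4500, 0.7800) = 0.3510
  U ∨ (¬U ∧ T) = a + b − a·b on (0.5500, 0.3510) = 0.7080
  ¬(U ∨ (¬U ∧ T)) = 1 − 0.7080 = 0.2920
  → value = 0.2920
Under standard min/max:
  ¬U = 1 − 0.55 = 0.45
  ¬U ∧ T = min(a, b) on (0.45, 0.78) = 0.45
  U ∨ (¬U ∧ T) = max(a, b) on (0.55, 0.45) = 0.55
  ¬(U ∨ (¬U ∧ T)) = 1 − 0.55 = 0.45
  → value = 0.4500
|0.2920 − 0.4500| = 0.158

0.158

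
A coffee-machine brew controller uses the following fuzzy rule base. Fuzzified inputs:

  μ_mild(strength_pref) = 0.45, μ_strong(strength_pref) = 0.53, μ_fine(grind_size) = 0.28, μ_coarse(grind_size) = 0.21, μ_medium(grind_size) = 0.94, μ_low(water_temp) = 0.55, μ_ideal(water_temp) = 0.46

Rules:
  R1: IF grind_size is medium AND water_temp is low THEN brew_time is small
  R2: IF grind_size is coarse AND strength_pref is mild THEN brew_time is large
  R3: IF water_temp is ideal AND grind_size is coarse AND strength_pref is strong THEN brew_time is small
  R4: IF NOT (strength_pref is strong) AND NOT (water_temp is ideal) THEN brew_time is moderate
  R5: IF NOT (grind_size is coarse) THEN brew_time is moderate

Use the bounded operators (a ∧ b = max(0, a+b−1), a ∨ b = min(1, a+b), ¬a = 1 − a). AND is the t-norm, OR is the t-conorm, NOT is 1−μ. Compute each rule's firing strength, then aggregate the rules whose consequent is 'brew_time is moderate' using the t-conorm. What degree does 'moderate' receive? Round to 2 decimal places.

R1: medium=0.94, low=0.55; AND[max(0, a+b−1)] → w = 0.49
R2: coarse=0.21, mild=0.45; AND[max(0, a+b−1)] → w = 0.00
R3: ideal=0.46, coarse=0.21, strong=0.53; AND[max(0, a+b−1)] → w = 0.00
R4: ¬strong=1−0.53=0.47, ¬ideal=1−0.46=0.54; AND[max(0, a+b−1)] → w = 0.01
R5: ¬coarse=1−0.21=0.79 → w = 0.79
Rules with consequent 'moderate': {R4, R5} → strengths 0.01, 0.79
Aggregate via t-conorm [min(1, a+b)]: 0.80

0.80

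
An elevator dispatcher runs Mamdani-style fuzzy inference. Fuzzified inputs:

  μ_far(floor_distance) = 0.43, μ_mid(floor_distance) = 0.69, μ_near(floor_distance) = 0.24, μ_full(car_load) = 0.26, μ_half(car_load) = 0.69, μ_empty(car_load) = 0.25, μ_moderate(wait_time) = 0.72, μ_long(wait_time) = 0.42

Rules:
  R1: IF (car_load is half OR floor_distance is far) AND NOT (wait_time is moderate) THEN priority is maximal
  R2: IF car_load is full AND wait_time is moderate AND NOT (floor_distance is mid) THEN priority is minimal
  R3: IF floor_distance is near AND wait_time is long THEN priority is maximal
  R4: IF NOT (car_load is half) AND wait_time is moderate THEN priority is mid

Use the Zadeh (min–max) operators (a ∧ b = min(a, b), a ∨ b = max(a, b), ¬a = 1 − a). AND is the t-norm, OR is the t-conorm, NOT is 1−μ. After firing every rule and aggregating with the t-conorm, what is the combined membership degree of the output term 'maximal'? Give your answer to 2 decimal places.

R1: (half=0.69 OR far=0.43) = 0.69; AND[min(a, b)] with ¬moderate=1−0.72=0.28 → w = 0.28
R2: full=0.26, moderate=0.72, ¬mid=1−0.69=0.31; AND[min(a, b)] → w = 0.26
R3: near=0.24, long=0.42; AND[min(a, b)] → w = 0.24
R4: ¬half=1−0.69=0.31, moderate=0.72; AND[min(a, b)] → w = 0.31
Rules with consequent 'maximal': {R1, R3} → strengths 0.28, 0.24
Aggregate via t-conorm [max(a, b)]: 0.28

0.28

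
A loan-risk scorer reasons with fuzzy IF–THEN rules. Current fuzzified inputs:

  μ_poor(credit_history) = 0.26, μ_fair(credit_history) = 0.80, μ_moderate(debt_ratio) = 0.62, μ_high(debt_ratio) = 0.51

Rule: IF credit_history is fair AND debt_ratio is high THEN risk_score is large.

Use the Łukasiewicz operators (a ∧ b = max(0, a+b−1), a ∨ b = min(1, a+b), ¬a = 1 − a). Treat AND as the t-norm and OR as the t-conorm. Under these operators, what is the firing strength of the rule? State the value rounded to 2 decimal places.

firing strength: fair=0.80, high=0.51; AND[max(0, a+b−1)] → w = 0.31

0.31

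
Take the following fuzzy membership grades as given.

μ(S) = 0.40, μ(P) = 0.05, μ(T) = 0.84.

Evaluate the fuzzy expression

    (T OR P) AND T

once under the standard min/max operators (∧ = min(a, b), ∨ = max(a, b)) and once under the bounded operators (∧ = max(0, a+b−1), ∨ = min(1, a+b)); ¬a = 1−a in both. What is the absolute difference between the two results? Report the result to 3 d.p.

Under standard min/max:
  T OR P = max(a, b) on (0.84, 0.05) = 0.84
  (T OR P) AND T = min(a, b) on (0.84, 0.84) = 0.84
  → value = 0.8400
Under bounded:
  T OR P = min(1, a+b) on (0.84, 0.05) = 0.89
  (T OR P) AND T = max(0, a+b−1) on (0.89, 0.84) = 0.73
  → value = 0.7300
|0.8400 − 0.7300| = 0.110

0.110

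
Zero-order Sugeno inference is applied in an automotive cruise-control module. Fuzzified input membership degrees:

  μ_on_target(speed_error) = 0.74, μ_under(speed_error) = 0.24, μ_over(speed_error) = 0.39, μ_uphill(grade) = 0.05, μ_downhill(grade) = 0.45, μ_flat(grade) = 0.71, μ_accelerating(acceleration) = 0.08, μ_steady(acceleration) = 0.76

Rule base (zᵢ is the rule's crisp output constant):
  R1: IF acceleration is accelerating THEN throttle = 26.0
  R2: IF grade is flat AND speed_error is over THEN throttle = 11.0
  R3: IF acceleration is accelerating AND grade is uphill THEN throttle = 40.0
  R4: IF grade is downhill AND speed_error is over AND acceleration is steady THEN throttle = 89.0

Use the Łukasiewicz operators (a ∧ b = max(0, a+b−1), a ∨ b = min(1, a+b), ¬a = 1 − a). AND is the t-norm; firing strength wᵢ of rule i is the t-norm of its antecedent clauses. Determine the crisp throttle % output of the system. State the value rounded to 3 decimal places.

17.667

R1 (z=26.0): accelerating=0.08 → w = 0.08
R2 (z=11.0): flat=0.71, over=0.39; AND[max(0, a+b−1)] → w = 0.10
R3 (z=40.0): accelerating=0.08, uphill=0.05; AND[max(0, a+b−1)] → w = 0.00
R4 (z=89.0): downhill=0.45, over=0.39, steady=0.76; AND[max(0, a+b−1)] → w = 0.00
Weighted average = (0.08·26.0 + 0.10·11.0 + 0.00·40.0 + 0.00·89.0) / (0.08 + 0.10 + 0.00 + 0.00)
  = 3.1800 / 0.1800 = 17.667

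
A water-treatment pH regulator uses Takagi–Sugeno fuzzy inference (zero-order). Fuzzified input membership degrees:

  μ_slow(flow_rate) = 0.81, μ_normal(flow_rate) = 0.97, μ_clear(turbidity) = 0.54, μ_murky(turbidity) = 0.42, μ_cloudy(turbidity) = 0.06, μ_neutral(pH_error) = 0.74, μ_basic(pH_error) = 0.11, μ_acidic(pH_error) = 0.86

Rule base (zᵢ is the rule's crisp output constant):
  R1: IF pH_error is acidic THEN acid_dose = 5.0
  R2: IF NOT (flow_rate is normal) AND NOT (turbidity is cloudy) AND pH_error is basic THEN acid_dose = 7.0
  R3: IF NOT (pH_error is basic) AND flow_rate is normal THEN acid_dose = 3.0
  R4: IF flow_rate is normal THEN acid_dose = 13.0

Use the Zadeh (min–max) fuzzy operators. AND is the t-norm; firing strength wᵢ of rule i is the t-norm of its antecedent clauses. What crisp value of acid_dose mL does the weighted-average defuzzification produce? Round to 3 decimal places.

7.196

R1 (z=5.0): acidic=0.86 → w = 0.86
R2 (z=7.0): ¬normal=1−0.97=0.03, ¬cloudy=1−0.06=0.94, basic=0.11; AND[min(a, b)] → w = 0.03
R3 (z=3.0): ¬basic=1−0.11=0.89, normal=0.97; AND[min(a, b)] → w = 0.89
R4 (z=13.0): normal=0.97 → w = 0.97
Weighted average = (0.86·5.0 + 0.03·7.0 + 0.89·3.0 + 0.97·13.0) / (0.86 + 0.03 + 0.89 + 0.97)
  = 19.7900 / 2.7500 = 7.196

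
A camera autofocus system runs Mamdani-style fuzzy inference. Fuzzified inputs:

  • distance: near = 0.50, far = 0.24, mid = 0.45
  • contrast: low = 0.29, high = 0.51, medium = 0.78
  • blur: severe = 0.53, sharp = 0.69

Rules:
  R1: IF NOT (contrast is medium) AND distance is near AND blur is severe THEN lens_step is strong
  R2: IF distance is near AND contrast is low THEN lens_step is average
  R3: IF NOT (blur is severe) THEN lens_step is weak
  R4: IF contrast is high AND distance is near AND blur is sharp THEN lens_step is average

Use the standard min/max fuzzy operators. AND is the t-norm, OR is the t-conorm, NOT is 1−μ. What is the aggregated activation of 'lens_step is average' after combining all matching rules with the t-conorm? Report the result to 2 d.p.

R1: ¬medium=1−0.78=0.22, near=0.50, severe=0.53; AND[min(a, b)] → w = 0.22
R2: near=0.50, low=0.29; AND[min(a, b)] → w = 0.29
R3: ¬severe=1−0.53=0.47 → w = 0.47
R4: high=0.51, near=0.50, sharp=0.69; AND[min(a, b)] → w = 0.50
Rules with consequent 'average': {R2, R4} → strengths 0.29, 0.50
Aggregate via t-conorm [max(a, b)]: 0.50

0.50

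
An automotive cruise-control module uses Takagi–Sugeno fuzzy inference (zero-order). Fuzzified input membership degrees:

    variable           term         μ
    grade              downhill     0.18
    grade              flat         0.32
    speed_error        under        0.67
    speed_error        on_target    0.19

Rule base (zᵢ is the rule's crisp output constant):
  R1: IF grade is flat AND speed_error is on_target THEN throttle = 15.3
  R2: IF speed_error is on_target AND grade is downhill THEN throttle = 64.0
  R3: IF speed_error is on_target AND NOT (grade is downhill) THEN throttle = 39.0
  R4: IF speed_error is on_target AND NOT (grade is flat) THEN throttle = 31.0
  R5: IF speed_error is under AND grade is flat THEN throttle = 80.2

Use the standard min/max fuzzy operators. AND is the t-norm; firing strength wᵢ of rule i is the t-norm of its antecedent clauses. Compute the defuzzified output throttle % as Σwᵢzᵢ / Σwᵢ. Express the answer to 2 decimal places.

49.90

R1 (z=15.3): flat=0.32, on_target=0.19; AND[min(a, b)] → w = 0.19
R2 (z=64.0): on_target=0.19, downhill=0.18; AND[min(a, b)] → w = 0.18
R3 (z=39.0): on_target=0.19, ¬downhill=1−0.18=0.82; AND[min(a, b)] → w = 0.19
R4 (z=31.0): on_target=0.19, ¬flat=1−0.32=0.68; AND[min(a, b)] → w = 0.19
R5 (z=80.2): under=0.67, flat=0.32; AND[min(a, b)] → w = 0.32
Weighted average = (0.19·15.3 + 0.18·64.0 + 0.19·39.0 + 0.19·31.0 + 0.32·80.2) / (0.19 + 0.18 + 0.19 + 0.19 + 0.32)
  = 53.3910 / 1.0700 = 49.90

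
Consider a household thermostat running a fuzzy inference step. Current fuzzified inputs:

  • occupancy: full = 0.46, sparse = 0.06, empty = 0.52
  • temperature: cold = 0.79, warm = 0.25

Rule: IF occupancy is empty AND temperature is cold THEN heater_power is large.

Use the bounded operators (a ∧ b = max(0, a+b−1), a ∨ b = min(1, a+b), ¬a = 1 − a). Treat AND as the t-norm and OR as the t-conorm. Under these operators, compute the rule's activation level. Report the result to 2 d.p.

firing strength: empty=0.52, cold=0.79; AND[max(0, a+b−1)] → w = 0.31

0.31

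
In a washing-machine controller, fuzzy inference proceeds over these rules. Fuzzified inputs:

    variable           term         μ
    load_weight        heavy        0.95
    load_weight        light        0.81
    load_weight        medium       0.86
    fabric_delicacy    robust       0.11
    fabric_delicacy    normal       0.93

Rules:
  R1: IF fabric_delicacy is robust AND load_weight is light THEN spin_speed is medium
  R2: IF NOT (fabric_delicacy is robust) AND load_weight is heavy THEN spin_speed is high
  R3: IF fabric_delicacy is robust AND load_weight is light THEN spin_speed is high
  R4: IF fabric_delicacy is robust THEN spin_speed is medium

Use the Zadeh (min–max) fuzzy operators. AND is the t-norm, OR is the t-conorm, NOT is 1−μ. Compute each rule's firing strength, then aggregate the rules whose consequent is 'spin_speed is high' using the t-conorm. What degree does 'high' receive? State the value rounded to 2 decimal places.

0.89

R1: robust=0.11, light=0.81; AND[min(a, b)] → w = 0.11
R2: ¬robust=1−0.11=0.89, heavy=0.95; AND[min(a, b)] → w = 0.89
R3: robust=0.11, light=0.81; AND[min(a, b)] → w = 0.11
R4: robust=0.11 → w = 0.11
Rules with consequent 'high': {R2, R3} → strengths 0.89, 0.11
Aggregate via t-conorm [max(a, b)]: 0.89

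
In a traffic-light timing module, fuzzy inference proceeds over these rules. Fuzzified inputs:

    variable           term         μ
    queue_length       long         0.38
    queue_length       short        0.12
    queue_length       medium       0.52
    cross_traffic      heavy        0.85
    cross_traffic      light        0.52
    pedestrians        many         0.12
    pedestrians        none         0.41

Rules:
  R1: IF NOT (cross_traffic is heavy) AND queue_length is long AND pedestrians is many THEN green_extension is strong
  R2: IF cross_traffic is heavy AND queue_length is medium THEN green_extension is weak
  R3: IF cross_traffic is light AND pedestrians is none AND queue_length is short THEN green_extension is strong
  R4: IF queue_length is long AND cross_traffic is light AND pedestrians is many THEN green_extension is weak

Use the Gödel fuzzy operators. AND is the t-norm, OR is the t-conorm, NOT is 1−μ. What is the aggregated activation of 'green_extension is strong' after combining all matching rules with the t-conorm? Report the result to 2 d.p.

0.12

R1: ¬heavy=1−0.85=0.15, long=0.38, many=0.12; AND[min(a, b)] → w = 0.12
R2: heavy=0.85, medium=0.52; AND[min(a, b)] → w = 0.52
R3: light=0.52, none=0.41, short=0.12; AND[min(a, b)] → w = 0.12
R4: long=0.38, light=0.52, many=0.12; AND[min(a, b)] → w = 0.12
Rules with consequent 'strong': {R1, R3} → strengths 0.12, 0.12
Aggregate via t-conorm [max(a, b)]: 0.12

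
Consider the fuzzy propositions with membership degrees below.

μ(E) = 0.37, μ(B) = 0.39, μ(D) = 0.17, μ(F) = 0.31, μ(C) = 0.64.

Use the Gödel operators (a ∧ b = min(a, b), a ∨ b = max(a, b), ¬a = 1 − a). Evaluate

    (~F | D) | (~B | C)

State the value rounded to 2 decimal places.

~F = 1 − 0.31 = 0.69
~F | D = max(a, b) on (0.69, 0.17) = 0.69
~B = 1 − 0.39 = 0.61
~B | C = max(a, b) on (0.61, 0.64) = 0.64
(~F | D) | (~B | C) = max(a, b) on (0.69, 0.64) = 0.69

0.69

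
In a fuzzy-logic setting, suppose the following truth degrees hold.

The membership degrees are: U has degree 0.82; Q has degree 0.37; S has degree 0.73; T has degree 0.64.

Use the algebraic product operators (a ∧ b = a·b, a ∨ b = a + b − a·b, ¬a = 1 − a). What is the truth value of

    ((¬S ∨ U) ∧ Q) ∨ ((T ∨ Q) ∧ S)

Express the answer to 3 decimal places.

¬S = 1 − 0.7300 = 0.2700
¬S ∨ U = a + b − a·b on (0.2700, 0.8200) = 0.8686
(¬S ∨ U) ∧ Q = a·b on (0.8686, 0.3700) = 0.3214
T ∨ Q = a + b − a·b on (0.6400, 0.3700) = 0.7732
(T ∨ Q) ∧ S = a·b on (0.7732, 0.7300) = 0.5644
((¬S ∨ U) ∧ Q) ∨ ((T ∨ Q) ∧ S) = a + b − a·b on (0.3214, 0.5644) = 0.7044

0.704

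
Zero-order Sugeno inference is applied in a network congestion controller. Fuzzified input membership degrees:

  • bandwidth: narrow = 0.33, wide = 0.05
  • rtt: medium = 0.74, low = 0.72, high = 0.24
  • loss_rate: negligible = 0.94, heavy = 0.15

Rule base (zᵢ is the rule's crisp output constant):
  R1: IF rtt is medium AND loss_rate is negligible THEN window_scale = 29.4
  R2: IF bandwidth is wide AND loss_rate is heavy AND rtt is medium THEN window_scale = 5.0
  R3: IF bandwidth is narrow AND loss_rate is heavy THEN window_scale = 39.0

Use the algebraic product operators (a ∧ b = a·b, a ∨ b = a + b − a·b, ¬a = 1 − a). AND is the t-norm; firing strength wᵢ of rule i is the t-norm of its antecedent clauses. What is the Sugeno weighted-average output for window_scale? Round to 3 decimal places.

R1 (z=29.4): medium=0.74, negligible=0.94; AND[a·b] → w = 0.6956
R2 (z=5.0): wide=0.05, heavy=0.15, medium=0.74; AND[a·b] → w = 0.0055
R3 (z=39.0): narrow=0.33, heavy=0.15; AND[a·b] → w = 0.0495
Weighted average = (0.6956·29.4 + 0.0055·5.0 + 0.0495·39.0) / (0.6956 + 0.0055 + 0.0495)
  = 22.4089 / 0.7507 = 29.853

29.853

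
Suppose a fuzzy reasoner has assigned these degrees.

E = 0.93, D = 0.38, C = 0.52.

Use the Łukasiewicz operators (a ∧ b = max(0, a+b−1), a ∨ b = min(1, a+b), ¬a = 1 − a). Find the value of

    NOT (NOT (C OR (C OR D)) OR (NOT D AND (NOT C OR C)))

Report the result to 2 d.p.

0.38

C OR D = min(1, a+b) on (0.52, 0.38) = 0.90
C OR (C OR D) = min(1, a+b) on (0.52, 0.90) = 1.00
NOT (C OR (C OR D)) = 1 − 1.00 = 0.00
NOT D = 1 − 0.38 = 0.62
NOT C = 1 − 0.52 = 0.48
NOT C OR C = min(1, a+b) on (0.48, 0.52) = 1.00
NOT D AND (NOT C OR C) = max(0, a+b−1) on (0.62, 1.00) = 0.62
NOT (C OR (C OR D)) OR (NOT D AND (NOT C OR C)) = min(1, a+b) on (0.00, 0.62) = 0.62
NOT (NOT (C OR (C OR D)) OR (NOT D AND (NOT C OR C))) = 1 − 0.62 = 0.38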